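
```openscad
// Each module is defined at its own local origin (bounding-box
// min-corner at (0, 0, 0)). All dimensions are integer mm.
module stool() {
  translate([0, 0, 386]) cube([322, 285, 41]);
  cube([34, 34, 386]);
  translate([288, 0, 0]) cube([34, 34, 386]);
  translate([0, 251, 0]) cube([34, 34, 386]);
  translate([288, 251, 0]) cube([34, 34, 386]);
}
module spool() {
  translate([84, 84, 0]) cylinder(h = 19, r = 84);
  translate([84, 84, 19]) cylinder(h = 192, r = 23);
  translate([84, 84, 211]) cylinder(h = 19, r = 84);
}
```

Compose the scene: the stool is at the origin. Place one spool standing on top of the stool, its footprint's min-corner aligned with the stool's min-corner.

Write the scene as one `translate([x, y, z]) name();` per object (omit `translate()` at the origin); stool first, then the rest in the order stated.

stool();
translate([0, 0, 427]) spool();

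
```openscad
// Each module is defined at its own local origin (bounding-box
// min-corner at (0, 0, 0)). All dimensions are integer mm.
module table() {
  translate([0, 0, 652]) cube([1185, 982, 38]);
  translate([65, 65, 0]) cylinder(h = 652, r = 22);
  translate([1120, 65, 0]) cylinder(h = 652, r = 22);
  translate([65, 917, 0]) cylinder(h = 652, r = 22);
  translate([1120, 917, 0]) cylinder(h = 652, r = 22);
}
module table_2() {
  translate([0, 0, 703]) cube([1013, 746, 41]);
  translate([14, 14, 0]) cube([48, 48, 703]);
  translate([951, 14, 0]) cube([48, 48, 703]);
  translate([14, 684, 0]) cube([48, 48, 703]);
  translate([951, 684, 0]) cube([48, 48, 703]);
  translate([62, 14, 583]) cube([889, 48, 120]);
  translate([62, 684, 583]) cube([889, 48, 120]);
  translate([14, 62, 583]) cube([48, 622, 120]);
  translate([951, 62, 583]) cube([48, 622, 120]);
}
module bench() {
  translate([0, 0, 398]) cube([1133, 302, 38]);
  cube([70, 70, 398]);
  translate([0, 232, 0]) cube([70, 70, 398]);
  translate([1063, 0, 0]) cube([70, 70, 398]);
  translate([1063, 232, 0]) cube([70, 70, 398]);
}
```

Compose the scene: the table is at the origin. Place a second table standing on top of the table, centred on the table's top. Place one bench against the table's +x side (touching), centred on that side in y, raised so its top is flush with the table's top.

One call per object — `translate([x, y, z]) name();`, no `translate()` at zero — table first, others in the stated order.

table();
translate([86, 118, 690]) table_2();
translate([1185, 340, 254]) bench();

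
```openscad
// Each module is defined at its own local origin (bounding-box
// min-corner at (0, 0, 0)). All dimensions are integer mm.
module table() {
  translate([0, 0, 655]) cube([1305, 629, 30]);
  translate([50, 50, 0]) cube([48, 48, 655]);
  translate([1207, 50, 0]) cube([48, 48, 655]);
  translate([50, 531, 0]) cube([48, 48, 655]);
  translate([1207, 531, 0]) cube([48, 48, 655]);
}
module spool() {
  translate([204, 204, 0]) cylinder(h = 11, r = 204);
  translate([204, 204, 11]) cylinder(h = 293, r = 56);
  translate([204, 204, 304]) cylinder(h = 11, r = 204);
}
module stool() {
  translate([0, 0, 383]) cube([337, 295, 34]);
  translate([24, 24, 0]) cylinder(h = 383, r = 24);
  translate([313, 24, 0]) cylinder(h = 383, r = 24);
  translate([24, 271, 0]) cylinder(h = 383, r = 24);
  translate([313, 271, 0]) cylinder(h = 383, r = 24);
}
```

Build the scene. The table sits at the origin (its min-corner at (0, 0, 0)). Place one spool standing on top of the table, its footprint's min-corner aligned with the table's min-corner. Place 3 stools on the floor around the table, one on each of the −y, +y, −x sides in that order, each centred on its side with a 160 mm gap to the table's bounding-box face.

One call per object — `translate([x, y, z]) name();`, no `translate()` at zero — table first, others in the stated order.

table();
translate([0, 0, 685]) spool();
translate([484, -455, 0]) stool();
translate([484, 789, 0]) stool();
translate([-497, 167, 0]) stool();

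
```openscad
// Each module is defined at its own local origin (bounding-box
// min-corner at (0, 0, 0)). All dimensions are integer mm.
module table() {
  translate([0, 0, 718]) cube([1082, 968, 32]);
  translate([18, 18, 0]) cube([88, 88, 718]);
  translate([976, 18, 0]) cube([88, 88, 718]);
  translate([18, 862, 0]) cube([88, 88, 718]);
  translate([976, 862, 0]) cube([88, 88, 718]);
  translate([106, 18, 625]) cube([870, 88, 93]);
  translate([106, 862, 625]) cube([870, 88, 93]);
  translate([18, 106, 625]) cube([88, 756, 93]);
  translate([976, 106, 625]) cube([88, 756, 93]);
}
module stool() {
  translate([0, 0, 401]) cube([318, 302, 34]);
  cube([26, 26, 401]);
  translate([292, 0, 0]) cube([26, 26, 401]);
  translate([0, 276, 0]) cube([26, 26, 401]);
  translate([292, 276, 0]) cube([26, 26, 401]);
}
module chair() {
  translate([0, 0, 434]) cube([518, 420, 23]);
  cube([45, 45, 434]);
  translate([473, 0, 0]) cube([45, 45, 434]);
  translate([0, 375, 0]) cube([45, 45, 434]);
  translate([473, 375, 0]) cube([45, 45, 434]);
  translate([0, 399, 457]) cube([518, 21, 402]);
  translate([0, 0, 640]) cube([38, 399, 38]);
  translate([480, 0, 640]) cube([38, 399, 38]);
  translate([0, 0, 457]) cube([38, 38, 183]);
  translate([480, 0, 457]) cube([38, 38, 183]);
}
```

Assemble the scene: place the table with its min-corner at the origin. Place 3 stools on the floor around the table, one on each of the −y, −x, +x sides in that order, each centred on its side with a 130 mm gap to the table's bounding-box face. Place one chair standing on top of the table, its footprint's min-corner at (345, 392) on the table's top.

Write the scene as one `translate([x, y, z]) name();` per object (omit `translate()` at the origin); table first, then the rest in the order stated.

table();
translate([382, -432, 0]) stool();
translate([-448, 333, 0]) stool();
translate([1212, 333, 0]) stool();
translate([345, 392, 750]) chair();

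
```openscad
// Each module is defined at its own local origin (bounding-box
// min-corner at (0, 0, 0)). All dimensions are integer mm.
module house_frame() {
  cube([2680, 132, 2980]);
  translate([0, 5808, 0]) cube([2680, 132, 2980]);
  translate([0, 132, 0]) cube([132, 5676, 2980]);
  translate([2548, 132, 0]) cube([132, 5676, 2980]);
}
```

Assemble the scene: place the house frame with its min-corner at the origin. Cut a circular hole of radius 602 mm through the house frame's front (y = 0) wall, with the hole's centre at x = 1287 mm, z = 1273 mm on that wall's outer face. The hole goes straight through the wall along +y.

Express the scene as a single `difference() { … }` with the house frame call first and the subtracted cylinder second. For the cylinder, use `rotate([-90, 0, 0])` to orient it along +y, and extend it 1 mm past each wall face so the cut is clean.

difference() {
  house_frame();
  translate([1287, -1, 1273]) rotate([-90, 0, 0]) cylinder(h = 134, r = 602);
}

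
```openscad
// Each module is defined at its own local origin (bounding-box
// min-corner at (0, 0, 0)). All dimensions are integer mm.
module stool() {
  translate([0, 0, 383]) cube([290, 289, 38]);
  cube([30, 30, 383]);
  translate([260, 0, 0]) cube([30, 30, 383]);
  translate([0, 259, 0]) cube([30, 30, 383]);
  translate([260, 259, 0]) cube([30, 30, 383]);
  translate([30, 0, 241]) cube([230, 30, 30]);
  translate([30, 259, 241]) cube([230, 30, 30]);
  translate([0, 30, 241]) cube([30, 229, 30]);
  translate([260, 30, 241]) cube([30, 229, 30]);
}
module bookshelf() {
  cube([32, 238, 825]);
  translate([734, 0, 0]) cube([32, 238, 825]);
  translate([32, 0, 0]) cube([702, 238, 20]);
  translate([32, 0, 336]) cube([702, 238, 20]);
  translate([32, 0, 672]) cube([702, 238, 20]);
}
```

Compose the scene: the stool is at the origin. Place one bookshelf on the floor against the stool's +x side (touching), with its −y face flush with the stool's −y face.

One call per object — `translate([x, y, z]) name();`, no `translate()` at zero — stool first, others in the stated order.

stool();
translate([290, 0, 0]) bookshelf();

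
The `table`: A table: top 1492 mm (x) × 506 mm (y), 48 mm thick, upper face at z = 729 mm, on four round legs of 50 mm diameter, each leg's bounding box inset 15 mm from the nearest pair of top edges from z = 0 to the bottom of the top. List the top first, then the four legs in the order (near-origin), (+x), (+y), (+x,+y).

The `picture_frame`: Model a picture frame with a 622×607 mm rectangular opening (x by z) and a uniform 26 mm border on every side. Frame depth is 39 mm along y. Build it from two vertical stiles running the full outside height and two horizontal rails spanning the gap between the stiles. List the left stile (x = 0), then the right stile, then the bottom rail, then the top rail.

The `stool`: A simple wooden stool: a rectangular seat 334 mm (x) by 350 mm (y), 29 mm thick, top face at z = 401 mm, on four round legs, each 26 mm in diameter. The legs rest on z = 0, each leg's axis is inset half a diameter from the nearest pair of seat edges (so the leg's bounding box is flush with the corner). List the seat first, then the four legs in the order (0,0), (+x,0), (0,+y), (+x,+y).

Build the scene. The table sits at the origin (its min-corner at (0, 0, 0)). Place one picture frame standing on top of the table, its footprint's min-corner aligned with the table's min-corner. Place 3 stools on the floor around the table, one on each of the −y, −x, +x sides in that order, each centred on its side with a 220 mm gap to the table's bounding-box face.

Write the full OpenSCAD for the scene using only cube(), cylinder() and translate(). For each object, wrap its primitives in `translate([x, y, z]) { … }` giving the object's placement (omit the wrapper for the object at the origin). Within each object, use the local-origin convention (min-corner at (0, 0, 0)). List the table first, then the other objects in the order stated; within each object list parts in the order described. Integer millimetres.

translate([0, 0, 681]) cube([1492, 506, 48]);
translate([40, 40, 0]) cylinder(h = 681, r = 25);
translate([1452, 40, 0]) cylinder(h = 681, r = 25);
translate([40, 466, 0]) cylinder(h = 681, r = 25);
translate([1452, 466, 0]) cylinder(h = 681, r = 25);
translate([0, 0, 729]) {
  cube([26, 39, 659]);
  translate([648, 0, 0]) cube([26, 39, 659]);
  translate([26, 0, 0]) cube([622, 39, 26]);
  translate([26, 0, 633]) cube([622, 39, 26]);
}
translate([579, -570, 0]) {
  translate([0, 0, 372]) cube([334, 350, 29]);
  translate([13, 13, 0]) cylinder(h = 372, r = 13);
  translate([321, 13, 0]) cylinder(h = 372, r = 13);
  translate([13, 337, 0]) cylinder(h = 372, r = 13);
  translate([321, 337, 0]) cylinder(h = 372, r = 13);
}
translate([-554, 78, 0]) {
  translate([0, 0, 372]) cube([334, 350, 29]);
  translate([13, 13, 0]) cylinder(h = 372, r = 13);
  translate([321, 13, 0]) cylinder(h = 372, r = 13);
  translate([13, 337, 0]) cylinder(h = 372, r = 13);
  translate([321, 337, 0]) cylinder(h = 372, r = 13);
}
translate([1712, 78, 0]) {
  translate([0, 0, 372]) cube([334, 350, 29]);
  translate([13, 13, 0]) cylinder(h = 372, r = 13);
  translate([321, 13, 0]) cylinder(h = 372, r = 13);
  translate([13, 337, 0]) cylinder(h = 372, r = 13);
  translate([321, 337, 0]) cylinder(h = 372, r = 13);
}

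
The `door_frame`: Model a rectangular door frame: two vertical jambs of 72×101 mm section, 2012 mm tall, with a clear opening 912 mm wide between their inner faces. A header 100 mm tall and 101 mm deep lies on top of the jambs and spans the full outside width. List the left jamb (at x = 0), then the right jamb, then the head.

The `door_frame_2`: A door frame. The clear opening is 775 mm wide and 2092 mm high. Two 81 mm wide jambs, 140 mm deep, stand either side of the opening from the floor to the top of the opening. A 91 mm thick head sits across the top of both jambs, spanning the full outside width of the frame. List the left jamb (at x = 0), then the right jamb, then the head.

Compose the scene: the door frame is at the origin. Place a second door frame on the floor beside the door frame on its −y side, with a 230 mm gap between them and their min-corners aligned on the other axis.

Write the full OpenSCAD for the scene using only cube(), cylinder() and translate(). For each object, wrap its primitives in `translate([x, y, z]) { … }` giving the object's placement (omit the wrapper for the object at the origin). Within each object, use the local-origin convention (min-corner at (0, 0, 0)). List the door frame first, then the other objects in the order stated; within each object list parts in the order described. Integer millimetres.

cube([72, 101, 2012]);
translate([984, 0, 0]) cube([72, 101, 2012]);
translate([0, 0, 2012]) cube([1056, 101, 100]);
translate([0, -370, 0]) {
  cube([81, 140, 2092]);
  translate([856, 0, 0]) cube([81, 140, 2092]);
  translate([0, 0, 2092]) cube([937, 140, 91]);
}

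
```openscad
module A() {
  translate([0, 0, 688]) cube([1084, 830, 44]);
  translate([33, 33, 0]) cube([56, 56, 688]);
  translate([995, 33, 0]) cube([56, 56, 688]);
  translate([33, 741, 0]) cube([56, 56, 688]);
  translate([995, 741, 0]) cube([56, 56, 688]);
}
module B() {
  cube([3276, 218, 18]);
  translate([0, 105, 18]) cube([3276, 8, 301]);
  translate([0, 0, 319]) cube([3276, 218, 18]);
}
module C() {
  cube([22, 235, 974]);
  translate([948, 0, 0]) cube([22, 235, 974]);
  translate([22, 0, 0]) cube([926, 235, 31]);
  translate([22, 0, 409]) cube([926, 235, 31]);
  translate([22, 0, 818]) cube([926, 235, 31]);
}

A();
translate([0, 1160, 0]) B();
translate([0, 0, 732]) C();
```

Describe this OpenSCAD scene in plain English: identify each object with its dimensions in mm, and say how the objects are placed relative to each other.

A is a rectangular dining table. The top is 1084×830×44 mm with its upper surface at z = 732 mm. It stands on four 56×56 mm square legs, each inset 33 mm from the nearest pair of top edges, running from the floor to the underside of the top.

B is an I-beam lying along x, 3276 mm long. Overall section height 337 mm. Two flanges 218 mm wide (y) and 18 mm thick, one on the floor and one at the top; a web 8 mm thick runs between them, centred on the flange width.

C is a bookshelf 970 mm wide overall, 235 mm deep and 974 mm tall. The two sides are 22 mm thick vertical panels. 3 horizontal shelves of 31 mm thickness span between the inner faces of the sides; the lowest shelf sits on the floor and shelves are stacked with a clear vertical gap of 378 mm between each pair.

The I-beam is on the floor beside the table on its +y side. The bookshelf is on top of the table.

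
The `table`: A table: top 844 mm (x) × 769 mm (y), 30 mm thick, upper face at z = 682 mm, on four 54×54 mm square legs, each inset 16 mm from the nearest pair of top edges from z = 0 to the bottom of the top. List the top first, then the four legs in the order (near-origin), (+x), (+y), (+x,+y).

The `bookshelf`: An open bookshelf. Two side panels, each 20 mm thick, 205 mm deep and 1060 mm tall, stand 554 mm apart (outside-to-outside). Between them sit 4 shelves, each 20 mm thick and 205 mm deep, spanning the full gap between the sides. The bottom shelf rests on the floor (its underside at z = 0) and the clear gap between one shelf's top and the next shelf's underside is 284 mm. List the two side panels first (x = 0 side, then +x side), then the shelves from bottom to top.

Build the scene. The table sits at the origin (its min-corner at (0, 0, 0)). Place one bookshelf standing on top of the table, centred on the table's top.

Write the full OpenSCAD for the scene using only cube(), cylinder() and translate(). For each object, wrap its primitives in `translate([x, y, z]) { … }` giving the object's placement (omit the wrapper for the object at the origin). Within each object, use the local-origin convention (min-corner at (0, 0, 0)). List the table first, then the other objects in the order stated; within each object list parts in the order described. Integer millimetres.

translate([0, 0, 652]) cube([844, 769, 30]);
translate([16, 16, 0]) cube([54, 54, 652]);
translate([774, 16, 0]) cube([54, 54, 652]);
translate([16, 699, 0]) cube([54, 54, 652]);
translate([774, 699, 0]) cube([54, 54, 652]);
translate([145, 282, 682]) {
  cube([20, 205, 1060]);
  translate([534, 0, 0]) cube([20, 205, 1060]);
  translate([20, 0, 0]) cube([514, 205, 20]);
  translate([20, 0, 304]) cube([514, 205, 20]);
  translate([20, 0, 608]) cube([514, 205, 20]);
  translate([20, 0, 912]) cube([514, 205, 20]);
}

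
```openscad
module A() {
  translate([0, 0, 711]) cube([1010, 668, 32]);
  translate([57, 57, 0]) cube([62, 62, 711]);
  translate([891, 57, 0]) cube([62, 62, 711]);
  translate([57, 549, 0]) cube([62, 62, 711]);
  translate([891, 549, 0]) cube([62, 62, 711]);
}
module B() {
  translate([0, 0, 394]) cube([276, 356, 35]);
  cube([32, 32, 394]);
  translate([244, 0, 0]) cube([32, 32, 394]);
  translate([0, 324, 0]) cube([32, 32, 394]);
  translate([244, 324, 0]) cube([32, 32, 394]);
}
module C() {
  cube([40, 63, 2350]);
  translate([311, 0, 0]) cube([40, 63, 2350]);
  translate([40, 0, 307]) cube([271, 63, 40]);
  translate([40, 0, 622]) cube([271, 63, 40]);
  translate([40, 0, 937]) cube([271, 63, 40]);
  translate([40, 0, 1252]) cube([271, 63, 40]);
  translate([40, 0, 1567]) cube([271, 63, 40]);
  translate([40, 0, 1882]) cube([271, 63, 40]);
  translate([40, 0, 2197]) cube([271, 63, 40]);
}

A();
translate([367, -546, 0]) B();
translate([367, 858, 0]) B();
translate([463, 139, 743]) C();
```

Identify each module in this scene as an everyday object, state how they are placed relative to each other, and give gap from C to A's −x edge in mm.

The ladder's min-x is at 463; the table's min-x is 0; gap = 463 mm.

A is a table. B is a stool. C is a ladder. Two stools sit around the table at the −y, +y sides. The ladder is on top of the table. The gap from the ladder to the table's −x edge is 463 mm.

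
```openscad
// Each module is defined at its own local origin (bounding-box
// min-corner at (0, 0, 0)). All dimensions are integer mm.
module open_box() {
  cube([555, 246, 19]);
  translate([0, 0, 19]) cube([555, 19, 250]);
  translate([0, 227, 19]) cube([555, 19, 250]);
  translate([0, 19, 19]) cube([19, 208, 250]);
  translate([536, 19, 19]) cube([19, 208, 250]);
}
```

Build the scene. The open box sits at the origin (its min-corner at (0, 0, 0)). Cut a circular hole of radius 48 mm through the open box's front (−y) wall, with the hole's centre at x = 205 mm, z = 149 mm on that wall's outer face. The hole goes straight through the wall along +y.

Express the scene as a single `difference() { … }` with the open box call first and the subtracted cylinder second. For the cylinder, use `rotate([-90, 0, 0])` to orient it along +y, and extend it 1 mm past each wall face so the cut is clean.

difference() {
  open_box();
  translate([205, -1, 149]) rotate([-90, 0, 0]) cylinder(h = 21, r = 48);
}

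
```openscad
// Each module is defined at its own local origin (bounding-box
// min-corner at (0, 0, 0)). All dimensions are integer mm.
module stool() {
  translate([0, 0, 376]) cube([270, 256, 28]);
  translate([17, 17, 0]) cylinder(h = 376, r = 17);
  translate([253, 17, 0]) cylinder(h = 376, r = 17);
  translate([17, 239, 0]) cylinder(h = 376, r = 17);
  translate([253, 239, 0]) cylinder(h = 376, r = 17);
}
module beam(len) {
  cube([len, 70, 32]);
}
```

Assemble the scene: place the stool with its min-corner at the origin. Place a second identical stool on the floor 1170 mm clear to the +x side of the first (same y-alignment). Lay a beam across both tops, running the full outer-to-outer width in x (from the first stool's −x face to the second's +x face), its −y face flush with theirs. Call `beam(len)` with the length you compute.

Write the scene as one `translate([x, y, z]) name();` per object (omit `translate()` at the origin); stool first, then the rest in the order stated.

stool();
translate([1440, 0, 0]) stool();
translate([0, 0, 404]) beam(1710);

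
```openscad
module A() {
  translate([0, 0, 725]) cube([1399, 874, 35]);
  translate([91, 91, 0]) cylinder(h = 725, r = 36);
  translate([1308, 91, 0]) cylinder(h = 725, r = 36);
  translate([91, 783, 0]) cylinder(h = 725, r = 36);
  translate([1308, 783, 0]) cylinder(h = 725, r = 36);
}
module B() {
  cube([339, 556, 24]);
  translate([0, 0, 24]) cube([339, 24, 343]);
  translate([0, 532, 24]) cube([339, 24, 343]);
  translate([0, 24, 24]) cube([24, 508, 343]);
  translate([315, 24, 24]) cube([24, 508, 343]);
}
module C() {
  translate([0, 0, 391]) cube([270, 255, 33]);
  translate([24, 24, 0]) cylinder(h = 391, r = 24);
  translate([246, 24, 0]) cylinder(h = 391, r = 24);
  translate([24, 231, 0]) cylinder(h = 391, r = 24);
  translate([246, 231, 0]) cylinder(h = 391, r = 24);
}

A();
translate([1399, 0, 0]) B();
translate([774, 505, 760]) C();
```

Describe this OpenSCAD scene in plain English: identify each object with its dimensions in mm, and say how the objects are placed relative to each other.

A is a table with a 1399×874 mm rectangular top, 35 mm thick, top surface at z = 760 mm, supported by four round legs of 72 mm diameter, each leg's bounding box inset 55 mm from the nearest pair of top edges, running from the floor.

B is an open-topped rectangular box: outside dimensions 339×556×367 mm, with a uniform wall and base thickness of 24 mm. The base is a full 339×556 slab on the floor; four walls sit on top of the base. The front and back walls (the −y and +y sides) span the full width; the two side walls fit between them.

C is a four-legged stool. The seat is a 270×255×33 mm slab whose top surface is at z = 424 mm; four round legs, each 48 mm in diameter, run from the floor (z = 0) to the underside of the seat, each leg's axis is inset half a diameter from the nearest pair of seat edges (so the leg's bounding box is flush with the corner).

The open box is against the table's +x side, with their −y faces flush. The stool is on top of the table.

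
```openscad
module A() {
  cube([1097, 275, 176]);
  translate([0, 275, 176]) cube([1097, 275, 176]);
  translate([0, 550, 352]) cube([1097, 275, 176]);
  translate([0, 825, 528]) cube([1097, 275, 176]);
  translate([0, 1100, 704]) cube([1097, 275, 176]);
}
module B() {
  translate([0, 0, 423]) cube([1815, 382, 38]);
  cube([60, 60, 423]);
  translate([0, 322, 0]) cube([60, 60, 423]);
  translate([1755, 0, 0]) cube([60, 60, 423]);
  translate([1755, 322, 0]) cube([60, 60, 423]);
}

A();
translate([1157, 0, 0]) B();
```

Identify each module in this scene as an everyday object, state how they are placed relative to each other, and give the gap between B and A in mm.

A is a staircase. B is a bench. The bench is on the floor beside the staircase on its +x side. The gap between the bench and the staircase is 60 mm.

The bench's nearest face is 60 mm from the staircase's +x face.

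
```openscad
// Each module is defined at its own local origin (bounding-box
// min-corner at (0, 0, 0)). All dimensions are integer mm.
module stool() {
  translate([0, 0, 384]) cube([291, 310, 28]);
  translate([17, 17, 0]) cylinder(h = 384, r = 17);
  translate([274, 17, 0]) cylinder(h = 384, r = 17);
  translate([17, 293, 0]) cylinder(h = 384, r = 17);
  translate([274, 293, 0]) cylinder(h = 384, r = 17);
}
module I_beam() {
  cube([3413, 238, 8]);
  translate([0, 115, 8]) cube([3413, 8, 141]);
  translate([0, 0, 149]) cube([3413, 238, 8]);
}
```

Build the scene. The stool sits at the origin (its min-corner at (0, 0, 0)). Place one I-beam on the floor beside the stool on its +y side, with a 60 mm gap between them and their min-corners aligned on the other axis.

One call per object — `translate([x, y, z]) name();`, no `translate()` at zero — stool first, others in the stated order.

stool();
translate([0, 370, 0]) I_beam();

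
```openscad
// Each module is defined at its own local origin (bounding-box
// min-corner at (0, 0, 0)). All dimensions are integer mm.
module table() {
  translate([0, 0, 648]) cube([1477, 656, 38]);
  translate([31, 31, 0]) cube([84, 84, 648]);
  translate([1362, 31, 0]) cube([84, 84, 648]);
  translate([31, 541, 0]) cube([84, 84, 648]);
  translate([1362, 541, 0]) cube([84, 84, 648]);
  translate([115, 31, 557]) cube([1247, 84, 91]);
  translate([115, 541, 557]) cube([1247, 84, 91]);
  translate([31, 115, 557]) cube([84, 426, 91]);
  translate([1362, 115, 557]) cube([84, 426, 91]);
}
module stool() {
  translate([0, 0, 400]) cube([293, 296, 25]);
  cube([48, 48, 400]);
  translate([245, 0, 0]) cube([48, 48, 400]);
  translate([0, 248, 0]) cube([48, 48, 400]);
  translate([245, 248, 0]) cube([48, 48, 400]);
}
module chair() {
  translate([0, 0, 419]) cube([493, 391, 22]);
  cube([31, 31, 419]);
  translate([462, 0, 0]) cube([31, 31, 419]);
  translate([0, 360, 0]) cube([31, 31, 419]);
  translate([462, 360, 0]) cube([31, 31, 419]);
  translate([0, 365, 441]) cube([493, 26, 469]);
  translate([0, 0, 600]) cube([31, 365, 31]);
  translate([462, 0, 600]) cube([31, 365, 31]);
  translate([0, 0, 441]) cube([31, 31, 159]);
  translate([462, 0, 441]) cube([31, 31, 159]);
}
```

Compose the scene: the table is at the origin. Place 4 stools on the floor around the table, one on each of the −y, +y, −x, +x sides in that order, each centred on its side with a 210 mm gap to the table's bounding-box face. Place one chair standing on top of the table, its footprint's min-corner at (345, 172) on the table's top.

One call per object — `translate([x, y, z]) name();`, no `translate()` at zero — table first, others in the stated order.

table();
translate([592, -506, 0]) stool();
translate([592, 866, 0]) stool();
translate([-503, 180, 0]) stool();
translate([1687, 180, 0]) stool();
translate([345, 172, 686]) chair();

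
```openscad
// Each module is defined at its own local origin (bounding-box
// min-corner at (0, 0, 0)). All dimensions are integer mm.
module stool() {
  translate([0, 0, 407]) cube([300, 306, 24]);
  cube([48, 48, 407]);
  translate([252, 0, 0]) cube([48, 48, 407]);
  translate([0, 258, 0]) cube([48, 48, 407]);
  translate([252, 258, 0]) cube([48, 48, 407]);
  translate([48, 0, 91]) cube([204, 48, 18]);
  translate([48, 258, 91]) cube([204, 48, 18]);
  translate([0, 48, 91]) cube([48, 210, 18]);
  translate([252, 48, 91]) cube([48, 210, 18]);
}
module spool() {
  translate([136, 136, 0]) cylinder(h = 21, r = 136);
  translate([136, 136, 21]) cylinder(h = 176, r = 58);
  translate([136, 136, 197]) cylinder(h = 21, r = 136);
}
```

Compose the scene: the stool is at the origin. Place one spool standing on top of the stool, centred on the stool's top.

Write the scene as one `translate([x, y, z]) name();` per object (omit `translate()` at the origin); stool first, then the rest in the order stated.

stool();
translate([14, 17, 431]) spool();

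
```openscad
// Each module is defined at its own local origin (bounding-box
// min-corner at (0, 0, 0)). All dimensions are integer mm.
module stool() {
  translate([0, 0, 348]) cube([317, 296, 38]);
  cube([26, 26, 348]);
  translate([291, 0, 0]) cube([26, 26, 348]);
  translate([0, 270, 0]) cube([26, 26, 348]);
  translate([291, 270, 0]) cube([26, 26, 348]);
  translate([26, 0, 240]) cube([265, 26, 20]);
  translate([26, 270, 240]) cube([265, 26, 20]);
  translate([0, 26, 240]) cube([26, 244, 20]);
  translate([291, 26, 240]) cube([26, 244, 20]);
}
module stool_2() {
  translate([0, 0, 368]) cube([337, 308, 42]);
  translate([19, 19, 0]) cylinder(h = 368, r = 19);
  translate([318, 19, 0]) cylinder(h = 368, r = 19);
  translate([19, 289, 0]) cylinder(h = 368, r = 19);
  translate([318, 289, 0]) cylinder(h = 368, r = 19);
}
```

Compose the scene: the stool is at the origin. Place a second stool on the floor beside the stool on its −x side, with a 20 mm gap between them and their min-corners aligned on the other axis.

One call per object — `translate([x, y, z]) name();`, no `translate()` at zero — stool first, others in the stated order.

stool();
translate([-357, 0, 0]) stool_2();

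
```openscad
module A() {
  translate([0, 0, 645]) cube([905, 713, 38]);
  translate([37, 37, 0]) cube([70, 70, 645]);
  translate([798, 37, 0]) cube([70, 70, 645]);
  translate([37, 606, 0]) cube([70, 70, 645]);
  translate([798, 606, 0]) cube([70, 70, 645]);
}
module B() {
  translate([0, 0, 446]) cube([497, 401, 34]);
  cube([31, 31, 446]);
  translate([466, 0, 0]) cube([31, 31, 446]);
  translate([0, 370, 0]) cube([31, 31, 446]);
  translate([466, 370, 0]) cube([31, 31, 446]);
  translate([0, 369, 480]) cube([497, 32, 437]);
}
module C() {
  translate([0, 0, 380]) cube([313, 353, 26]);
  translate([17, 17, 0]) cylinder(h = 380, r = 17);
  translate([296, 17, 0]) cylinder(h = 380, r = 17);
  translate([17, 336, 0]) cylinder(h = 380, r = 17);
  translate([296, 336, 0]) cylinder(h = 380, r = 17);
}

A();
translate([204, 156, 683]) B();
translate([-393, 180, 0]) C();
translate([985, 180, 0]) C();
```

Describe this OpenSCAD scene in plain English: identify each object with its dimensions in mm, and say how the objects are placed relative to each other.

A is a table with a 905×713 mm rectangular top, 38 mm thick, top surface at z = 683 mm, supported by four 70×70 mm square legs, each inset 37 mm from the nearest pair of top edges, running from the floor.

B is a chair. The seat is a 497×401×34 mm slab with its top at z = 480 mm, on four 31×31 mm corner legs (flush with the seat edges, standing on z = 0). A flat backrest 32 mm thick, 437 mm tall, spans the full seat width and rises from the seat top along its +y edge, rear face flush with the rear of the seat.

C is a four-legged stool. The seat is 313×353 mm, 26 mm thick, top at z = 406 mm. It stands on four round legs, each 34 mm in diameter, from z = 0 to the seat underside, each leg's axis is inset half a diameter from the nearest pair of seat edges (so the leg's bounding box is flush with the corner).

The chair is on top of the table, centred. Two stools sit around the table at the −x, +x sides.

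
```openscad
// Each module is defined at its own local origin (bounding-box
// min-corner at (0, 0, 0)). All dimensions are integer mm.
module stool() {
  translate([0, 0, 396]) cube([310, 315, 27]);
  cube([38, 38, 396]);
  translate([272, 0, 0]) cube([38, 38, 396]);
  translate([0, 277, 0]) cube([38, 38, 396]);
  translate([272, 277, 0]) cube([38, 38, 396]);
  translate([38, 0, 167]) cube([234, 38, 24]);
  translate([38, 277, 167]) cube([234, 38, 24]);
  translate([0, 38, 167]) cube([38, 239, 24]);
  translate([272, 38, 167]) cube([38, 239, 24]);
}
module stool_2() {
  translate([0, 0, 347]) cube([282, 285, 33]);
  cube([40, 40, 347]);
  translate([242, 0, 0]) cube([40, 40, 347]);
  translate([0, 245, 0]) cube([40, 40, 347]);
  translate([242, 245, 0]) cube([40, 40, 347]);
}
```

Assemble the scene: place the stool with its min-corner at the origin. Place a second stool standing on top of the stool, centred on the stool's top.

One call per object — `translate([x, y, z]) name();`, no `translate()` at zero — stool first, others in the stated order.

stool();
translate([14, 15, 423]) stool_2();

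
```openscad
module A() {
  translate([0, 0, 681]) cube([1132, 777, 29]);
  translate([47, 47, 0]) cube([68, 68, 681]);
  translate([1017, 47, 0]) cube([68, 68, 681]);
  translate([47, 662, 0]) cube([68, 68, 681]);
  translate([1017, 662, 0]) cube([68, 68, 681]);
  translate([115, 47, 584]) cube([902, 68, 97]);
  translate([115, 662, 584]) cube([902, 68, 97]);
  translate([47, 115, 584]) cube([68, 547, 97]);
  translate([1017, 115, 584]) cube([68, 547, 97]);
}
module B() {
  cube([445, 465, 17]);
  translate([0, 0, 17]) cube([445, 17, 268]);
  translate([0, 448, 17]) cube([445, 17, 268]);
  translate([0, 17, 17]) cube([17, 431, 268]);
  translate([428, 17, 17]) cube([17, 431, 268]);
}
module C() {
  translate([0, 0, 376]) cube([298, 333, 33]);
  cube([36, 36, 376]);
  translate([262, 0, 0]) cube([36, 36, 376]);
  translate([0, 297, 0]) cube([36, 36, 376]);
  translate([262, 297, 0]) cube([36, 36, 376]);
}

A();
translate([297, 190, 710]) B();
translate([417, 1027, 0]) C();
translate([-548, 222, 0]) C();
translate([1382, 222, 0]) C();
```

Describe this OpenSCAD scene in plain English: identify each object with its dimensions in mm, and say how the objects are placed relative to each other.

A is a table with a 1132×777 mm rectangular top, 29 mm thick, top surface at z = 710 mm, supported by four 68×68 mm square legs, each inset 47 mm from the nearest pair of top edges, running from the floor. Four apron rails, 68 mm thick and 97 mm tall, run between adjacent legs with their top edges flush with the underside of the top and their outer faces flush with the legs' outer faces.

B is an open storage box with external size 445×465×285 mm and wall thickness 17 mm (the base is also 17 mm thick). The base covers the whole footprint; the four walls stand on the base, with the y-facing walls full-width and the x-facing walls fitting between their inner faces.

C is a simple wooden stool: a rectangular seat 298 mm (x) by 333 mm (y), 33 mm thick, top face at z = 409 mm, on four square legs, each 36×36 mm in cross-section. The legs rest on z = 0, each flush with a corner of the seat.

The open box is on top of the table. Three stools sit around the table at the +y, −x, +x sides.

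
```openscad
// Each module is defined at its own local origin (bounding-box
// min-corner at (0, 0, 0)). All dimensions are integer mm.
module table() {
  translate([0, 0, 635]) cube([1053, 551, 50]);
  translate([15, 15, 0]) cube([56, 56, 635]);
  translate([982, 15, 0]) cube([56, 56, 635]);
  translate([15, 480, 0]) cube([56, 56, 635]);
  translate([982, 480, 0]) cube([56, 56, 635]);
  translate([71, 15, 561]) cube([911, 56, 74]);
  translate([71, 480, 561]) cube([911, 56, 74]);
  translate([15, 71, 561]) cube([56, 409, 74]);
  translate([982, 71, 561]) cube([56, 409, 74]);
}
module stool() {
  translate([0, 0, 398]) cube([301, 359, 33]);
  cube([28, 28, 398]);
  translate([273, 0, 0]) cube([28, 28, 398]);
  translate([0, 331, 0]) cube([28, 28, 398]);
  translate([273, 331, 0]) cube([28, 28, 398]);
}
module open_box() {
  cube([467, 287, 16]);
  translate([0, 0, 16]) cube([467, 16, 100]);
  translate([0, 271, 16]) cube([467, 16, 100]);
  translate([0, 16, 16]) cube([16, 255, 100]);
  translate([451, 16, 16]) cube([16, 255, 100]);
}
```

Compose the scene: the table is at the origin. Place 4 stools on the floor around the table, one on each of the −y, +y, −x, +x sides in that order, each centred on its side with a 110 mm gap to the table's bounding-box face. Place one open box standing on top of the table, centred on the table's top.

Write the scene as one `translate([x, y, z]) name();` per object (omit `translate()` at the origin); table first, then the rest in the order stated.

table();
translate([376, -469, 0]) stool();
translate([376, 661, 0]) stool();
translate([-411, 96, 0]) stool();
translate([1163, 96, 0]) stool();
translate([293, 132, 685]) open_box();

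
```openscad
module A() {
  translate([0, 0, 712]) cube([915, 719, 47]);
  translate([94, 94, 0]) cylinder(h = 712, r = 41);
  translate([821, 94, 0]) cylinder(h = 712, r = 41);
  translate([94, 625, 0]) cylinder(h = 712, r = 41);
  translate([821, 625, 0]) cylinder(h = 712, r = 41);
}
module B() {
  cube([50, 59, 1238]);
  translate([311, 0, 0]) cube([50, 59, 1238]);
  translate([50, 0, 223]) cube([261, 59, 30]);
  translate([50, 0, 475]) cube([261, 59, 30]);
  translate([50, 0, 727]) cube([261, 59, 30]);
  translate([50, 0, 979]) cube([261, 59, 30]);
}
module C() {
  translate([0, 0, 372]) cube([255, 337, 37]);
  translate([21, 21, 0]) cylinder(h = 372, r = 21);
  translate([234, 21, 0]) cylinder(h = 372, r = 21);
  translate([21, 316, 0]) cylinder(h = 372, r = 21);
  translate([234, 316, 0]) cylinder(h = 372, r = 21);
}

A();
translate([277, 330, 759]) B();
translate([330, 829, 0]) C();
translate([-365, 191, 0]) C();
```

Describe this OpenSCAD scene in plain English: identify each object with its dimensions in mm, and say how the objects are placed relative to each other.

A is a rectangular dining table. The top is 915×719×47 mm with its upper surface at z = 759 mm. It stands on four round legs of 82 mm diameter, each leg's bounding box inset 53 mm from the nearest pair of top edges, running from the floor to the underside of the top.

B is a straight ladder. Two 50×59 mm vertical rails, 1238 mm tall, stand 361 mm apart (outside-to-outside) with their front faces coplanar on the −y side. 4 rungs, each 59 mm deep and 30 mm tall, span between the inner faces of the rails, front faces flush with the rails. The lowest rung's underside is at z = 223 mm and rungs are spaced 252 mm apart (underside to underside).

C is a simple wooden stool: a rectangular seat 255 mm (x) by 337 mm (y), 37 mm thick, top face at z = 409 mm, on four round legs, each 42 mm in diameter. The legs rest on z = 0, each leg's axis is inset half a diameter from the nearest pair of seat edges (so the leg's bounding box is flush with the corner).

The ladder is on top of the table, centred. Two stools sit around the table at the +y, −x sides.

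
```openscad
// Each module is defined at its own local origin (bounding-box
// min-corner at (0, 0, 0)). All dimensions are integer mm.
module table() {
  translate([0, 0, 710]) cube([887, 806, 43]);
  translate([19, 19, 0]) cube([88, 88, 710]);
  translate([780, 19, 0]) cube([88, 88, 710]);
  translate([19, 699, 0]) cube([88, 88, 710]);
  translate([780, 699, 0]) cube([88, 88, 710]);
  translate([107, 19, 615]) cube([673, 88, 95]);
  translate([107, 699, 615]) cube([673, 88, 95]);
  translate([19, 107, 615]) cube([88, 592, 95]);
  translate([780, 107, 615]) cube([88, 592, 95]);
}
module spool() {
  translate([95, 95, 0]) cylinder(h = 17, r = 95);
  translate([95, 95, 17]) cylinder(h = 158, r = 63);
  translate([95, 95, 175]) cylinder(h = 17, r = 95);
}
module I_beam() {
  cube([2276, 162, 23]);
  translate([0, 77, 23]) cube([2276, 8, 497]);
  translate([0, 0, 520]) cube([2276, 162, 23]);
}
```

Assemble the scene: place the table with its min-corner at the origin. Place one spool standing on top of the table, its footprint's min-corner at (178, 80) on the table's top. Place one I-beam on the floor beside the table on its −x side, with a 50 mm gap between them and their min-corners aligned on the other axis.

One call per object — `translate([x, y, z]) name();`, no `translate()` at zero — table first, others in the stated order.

table();
translate([178, 80, 753]) spool();
translate([-2326, 0, 0]) I_beam();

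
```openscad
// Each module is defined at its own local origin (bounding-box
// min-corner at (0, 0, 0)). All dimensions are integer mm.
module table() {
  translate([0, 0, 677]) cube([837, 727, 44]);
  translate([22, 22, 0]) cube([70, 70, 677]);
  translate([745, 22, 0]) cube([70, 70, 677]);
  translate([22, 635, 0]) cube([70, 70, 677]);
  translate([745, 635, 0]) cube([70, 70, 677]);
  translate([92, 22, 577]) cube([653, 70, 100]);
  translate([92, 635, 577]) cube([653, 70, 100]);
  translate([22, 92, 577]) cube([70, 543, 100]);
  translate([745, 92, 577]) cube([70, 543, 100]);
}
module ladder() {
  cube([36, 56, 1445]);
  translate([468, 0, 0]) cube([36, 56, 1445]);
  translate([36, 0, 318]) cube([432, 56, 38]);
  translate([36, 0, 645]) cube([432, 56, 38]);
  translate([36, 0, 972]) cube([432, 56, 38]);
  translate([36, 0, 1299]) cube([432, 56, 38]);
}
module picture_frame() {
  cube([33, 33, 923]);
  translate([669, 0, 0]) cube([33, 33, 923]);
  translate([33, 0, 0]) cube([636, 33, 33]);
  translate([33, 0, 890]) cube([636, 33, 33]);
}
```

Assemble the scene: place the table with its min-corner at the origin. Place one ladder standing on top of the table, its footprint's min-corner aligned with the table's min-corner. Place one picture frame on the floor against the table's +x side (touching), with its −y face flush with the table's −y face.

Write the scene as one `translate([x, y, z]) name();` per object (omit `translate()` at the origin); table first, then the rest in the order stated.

table();
translate([0, 0, 721]) ladder();
translate([837, 0, 0]) picture_frame();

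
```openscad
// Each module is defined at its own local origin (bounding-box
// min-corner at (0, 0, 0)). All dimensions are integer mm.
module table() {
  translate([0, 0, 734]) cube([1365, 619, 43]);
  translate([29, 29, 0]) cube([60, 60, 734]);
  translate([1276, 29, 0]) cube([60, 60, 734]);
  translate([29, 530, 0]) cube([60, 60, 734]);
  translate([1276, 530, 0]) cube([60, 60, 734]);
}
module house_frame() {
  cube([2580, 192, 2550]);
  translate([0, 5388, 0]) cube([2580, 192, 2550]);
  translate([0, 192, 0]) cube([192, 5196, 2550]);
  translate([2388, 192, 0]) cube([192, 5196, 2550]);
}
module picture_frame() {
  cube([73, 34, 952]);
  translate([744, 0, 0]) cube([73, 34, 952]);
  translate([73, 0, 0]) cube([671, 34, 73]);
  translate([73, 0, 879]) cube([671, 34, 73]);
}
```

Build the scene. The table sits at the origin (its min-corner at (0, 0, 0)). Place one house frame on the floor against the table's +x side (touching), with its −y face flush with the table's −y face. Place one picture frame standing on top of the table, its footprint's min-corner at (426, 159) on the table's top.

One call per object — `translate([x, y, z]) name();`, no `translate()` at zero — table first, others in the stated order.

table();
translate([1365, 0, 0]) house_frame();
translate([426, 159, 777]) picture_frame();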